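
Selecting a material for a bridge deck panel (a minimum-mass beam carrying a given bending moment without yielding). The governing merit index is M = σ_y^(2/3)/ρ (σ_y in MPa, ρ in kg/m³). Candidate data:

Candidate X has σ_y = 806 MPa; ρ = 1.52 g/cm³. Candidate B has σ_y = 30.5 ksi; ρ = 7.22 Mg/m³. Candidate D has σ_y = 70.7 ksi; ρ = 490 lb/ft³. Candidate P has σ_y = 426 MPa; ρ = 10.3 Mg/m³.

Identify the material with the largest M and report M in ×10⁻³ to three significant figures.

candidate X, M = 57.0×10⁻³

Normalizing units and computing the index:
  candidate X: σ_y = 806.0 MPa, ρ = 1520 kg/m³
  candidate B: σ_y = 210.3 MPa, ρ = 7220 kg/m³
  candidate D: σ_y = 487.5 MPa, ρ = 7849 kg/m³
  candidate P: σ_y = 426.0 MPa, ρ = 10300 kg/m³
  candidate X: M = 57.0×10⁻³
  candidate D: M = 7.89×10⁻³
  candidate P: M = 5.50×10⁻³
  candidate B: M = 4.90×10⁻³
Highest index: candidate X.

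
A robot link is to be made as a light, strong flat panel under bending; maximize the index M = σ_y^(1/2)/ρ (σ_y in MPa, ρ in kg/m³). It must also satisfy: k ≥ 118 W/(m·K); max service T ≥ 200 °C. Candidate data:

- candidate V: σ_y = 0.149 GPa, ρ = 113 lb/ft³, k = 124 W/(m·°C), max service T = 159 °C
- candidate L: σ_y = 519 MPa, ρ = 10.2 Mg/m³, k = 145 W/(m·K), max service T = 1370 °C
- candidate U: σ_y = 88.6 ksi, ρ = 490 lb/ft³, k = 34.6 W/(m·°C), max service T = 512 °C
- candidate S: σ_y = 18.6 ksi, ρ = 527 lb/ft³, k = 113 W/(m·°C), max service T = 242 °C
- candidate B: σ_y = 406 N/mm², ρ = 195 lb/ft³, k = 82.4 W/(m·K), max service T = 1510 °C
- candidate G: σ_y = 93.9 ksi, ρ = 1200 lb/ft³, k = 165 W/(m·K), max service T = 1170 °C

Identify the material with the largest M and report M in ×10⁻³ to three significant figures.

candidate L, M = 2.23×10⁻³

Screen on constraints: k ≥ 118 W/(m·K); max service T ≥ 200 °C. Survivors: candidate L, candidate G.
Normalizing units and computing the index:
  candidate L: σ_y = 519.0 MPa, ρ = 10200 kg/m³
  candidate G: σ_y = 647.4 MPa, ρ = 19220 kg/m³
  candidate L: M = 2.23×10⁻³
  candidate G: M = 1.32×10⁻³
Candidate L ranks first.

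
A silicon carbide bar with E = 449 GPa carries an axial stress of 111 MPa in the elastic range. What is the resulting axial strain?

ε = σ/E = 111 / 449000 = 2.47×10⁻⁴.

2.47×10⁻⁴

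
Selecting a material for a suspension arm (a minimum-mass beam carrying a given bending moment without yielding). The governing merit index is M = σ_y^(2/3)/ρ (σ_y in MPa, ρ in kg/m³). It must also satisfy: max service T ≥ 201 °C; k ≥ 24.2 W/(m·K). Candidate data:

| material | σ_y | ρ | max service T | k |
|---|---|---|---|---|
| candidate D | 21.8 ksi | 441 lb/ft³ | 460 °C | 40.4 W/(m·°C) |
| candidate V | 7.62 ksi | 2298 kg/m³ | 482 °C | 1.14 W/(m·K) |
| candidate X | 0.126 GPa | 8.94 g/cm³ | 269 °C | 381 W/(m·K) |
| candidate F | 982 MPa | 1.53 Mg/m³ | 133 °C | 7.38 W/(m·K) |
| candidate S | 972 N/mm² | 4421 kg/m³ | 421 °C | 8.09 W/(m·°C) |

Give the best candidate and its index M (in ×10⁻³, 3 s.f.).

Screen on constraints: max service T ≥ 201 °C; k ≥ 24.2 W/(m·K). Survivors: candidate D, candidate X.
Putting every candidate on a common basis:
  candidate D: σ_y = 150.3 MPa, ρ = 7064 kg/m³
  candidate X: σ_y = 126.0 MPa, ρ = 8940 kg/m³
  candidate D: M = 4.00×10⁻³
  candidate X: M = 2.81×10⁻³
Candidate D has the largest M.

candidate D, M = 4.00×10⁻³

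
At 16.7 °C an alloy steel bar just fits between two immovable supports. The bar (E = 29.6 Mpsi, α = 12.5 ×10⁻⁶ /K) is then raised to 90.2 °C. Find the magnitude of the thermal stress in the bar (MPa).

188 MPa

E = 29.6 Mpsi = 204.1 GPa.
ΔT = 73.50 K. Constrained thermal stress σ = E·α·ΔT = 204.1×10³ MPa × 12.5×10⁻⁶ × 73.50 = 188 MPa (compressive).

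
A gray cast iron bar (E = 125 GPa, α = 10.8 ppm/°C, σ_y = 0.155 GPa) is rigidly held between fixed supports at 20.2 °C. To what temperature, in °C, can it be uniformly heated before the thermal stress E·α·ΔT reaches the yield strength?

σ_y = 0.155 GPa = 155.0 MPa.
E·α·ΔT = 155.0 MPa ⇒ ΔT = 155.0 / (125.0×10³ × 10.8×10⁻⁶) = 114.8 K.
T = 20.2 + 114.8 = 135.0 °C.

135 °C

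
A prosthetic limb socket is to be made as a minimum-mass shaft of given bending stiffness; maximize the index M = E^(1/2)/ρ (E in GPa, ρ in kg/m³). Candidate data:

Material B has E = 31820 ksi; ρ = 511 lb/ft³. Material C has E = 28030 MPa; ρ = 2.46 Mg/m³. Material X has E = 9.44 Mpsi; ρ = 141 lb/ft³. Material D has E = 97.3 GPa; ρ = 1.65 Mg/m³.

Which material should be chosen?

Normalizing units and computing the index:
  material B: E = 219.4 GPa, ρ = 8185 kg/m³
  material C: E = 28.03 GPa, ρ = 2460 kg/m³
  material X: E = 65.09 GPa, ρ = 2259 kg/m³
  material D: E = 97.30 GPa, ρ = 1650 kg/m³
  material D: M = 5.98×10⁻³
  material X: M = 3.57×10⁻³
  material C: M = 2.15×10⁻³
  material B: M = 1.81×10⁻³
The maximum is for material D.

material D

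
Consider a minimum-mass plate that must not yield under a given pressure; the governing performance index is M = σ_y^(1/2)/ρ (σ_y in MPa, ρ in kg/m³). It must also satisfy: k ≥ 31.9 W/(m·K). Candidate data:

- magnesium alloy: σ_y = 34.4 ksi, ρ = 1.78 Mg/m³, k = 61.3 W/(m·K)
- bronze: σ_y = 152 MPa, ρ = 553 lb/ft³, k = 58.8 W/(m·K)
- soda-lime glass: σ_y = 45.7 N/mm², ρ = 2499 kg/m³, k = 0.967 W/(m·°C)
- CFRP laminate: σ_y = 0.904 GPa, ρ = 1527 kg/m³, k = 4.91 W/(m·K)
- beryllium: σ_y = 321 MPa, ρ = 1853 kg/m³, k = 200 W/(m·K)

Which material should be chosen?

Screen on constraints: k ≥ 31.9 W/(m·K). Survivors: magnesium alloy, bronze, beryllium.
After converting to SI:
  magnesium alloy: σ_y = 237.2 MPa, ρ = 1780 kg/m³
  bronze: σ_y = 152.0 MPa, ρ = 8858 kg/m³
  beryllium: σ_y = 321.0 MPa, ρ = 1853 kg/m³
  beryllium: M = 9.67×10⁻³
  magnesium alloy: M = 8.65×10⁻³
  bronze: M = 1.39×10⁻³
The maximum is for beryllium.

beryllium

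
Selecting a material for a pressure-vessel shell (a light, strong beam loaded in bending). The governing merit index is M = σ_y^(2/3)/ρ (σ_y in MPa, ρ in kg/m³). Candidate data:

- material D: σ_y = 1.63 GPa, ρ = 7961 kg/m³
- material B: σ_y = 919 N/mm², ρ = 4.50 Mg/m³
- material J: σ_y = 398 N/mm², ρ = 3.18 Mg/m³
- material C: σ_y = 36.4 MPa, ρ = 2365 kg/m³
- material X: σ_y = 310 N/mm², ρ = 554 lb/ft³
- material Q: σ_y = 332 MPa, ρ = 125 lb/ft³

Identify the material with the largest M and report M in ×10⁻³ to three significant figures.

Convert each candidate to consistent units, then evaluate M:
  material D: σ_y = 1630 MPa, ρ = 7961 kg/m³
  material B: σ_y = 919.0 MPa, ρ = 4500 kg/m³
  material J: σ_y = 398.0 MPa, ρ = 3180 kg/m³
  material C: σ_y = 36.40 MPa, ρ = 2365 kg/m³
  material X: σ_y = 310.0 MPa, ρ = 8874 kg/m³
  material Q: σ_y = 332.0 MPa, ρ = 2002 kg/m³
  material Q: M = 23.9×10⁻³
  material B: M = 21.0×10⁻³
  material D: M = 17.4×10⁻³
  material J: M = 17.0×10⁻³
  material X: M = 5.16×10⁻³
  material C: M = 4.64×10⁻³
The maximum is for material Q.

material Q, M = 23.9×10⁻³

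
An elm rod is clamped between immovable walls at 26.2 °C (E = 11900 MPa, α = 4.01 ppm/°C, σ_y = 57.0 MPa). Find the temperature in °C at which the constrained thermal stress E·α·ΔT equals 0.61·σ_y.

755 °C

E = 11900 MPa = 11.90 GPa.
E·α·ΔT = 34.77 MPa ⇒ ΔT = 34.77 / (11.90×10³ × 4.01×10⁻⁶) = 728.6 K.
T = 26.2 + 728.6 = 754.8 °C.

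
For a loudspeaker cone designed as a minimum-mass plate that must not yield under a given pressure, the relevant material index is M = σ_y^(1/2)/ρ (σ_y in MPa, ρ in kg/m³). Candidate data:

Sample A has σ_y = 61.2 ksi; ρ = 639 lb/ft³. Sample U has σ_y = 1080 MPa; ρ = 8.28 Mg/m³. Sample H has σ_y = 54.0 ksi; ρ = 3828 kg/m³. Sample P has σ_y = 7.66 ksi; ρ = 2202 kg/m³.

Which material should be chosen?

Normalizing units and computing the index:
  sample A: σ_y = 422.0 MPa, ρ = 10240 kg/m³
  sample U: σ_y = 1080 MPa, ρ = 8280 kg/m³
  sample H: σ_y = 372.3 MPa, ρ = 3828 kg/m³
  sample P: σ_y = 52.81 MPa, ρ = 2202 kg/m³
  sample H: M = 5.04×10⁻³
  sample U: M = 3.97×10⁻³
  sample P: M = 3.30×10⁻³
  sample A: M = 2.01×10⁻³
Sample H has the largest M.

sample H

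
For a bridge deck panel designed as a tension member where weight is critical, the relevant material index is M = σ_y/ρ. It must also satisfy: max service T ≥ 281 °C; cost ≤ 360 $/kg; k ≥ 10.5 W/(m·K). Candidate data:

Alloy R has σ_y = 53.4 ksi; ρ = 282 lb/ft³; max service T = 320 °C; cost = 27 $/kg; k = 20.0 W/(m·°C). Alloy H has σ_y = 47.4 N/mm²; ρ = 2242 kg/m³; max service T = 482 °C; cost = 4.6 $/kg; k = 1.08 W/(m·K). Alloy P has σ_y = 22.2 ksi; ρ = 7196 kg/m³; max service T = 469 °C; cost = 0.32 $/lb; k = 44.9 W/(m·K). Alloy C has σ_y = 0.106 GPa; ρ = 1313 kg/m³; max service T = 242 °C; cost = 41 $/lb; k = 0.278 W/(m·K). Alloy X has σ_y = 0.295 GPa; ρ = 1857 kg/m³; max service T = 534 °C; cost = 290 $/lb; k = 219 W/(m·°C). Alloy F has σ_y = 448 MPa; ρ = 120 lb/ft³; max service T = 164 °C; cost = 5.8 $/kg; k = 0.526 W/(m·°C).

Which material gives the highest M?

Screen on constraints: max service T ≥ 281 °C; cost ≤ 360 $/kg; k ≥ 10.5 W/(m·K). Survivors: alloy R, alloy P.
After converting to SI:
  alloy R: σ_y = 368.2 MPa, ρ = 4517 kg/m³
  alloy P: σ_y = 153.1 MPa, ρ = 7196 kg/m³
  alloy R: M = 81.5 kN·m/kg
  alloy P: M = 21.3 kN·m/kg
The maximum is for alloy R.

alloy R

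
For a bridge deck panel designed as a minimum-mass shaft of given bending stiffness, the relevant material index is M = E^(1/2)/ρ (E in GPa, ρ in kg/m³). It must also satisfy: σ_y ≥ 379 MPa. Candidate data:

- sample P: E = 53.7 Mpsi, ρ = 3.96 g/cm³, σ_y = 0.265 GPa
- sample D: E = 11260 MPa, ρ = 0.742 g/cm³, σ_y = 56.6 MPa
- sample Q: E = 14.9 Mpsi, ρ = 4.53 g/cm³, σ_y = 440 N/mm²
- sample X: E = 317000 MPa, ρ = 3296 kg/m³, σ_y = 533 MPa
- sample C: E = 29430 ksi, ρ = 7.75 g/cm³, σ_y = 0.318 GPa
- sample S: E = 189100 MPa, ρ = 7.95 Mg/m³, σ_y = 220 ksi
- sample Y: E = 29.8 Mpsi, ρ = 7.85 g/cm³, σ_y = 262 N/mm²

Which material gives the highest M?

Screen on constraints: σ_y ≥ 379 MPa. Survivors: sample Q, sample X, sample S.
Normalizing units and computing the index:
  sample Q: E = 102.7 GPa, ρ = 4530 kg/m³
  sample X: E = 317.0 GPa, ρ = 3296 kg/m³
  sample S: E = 189.1 GPa, ρ = 7950 kg/m³
  sample X: M = 5.40×10⁻³
  sample Q: M = 2.24×10⁻³
  sample S: M = 1.73×10⁻³
Highest index: sample X.

sample X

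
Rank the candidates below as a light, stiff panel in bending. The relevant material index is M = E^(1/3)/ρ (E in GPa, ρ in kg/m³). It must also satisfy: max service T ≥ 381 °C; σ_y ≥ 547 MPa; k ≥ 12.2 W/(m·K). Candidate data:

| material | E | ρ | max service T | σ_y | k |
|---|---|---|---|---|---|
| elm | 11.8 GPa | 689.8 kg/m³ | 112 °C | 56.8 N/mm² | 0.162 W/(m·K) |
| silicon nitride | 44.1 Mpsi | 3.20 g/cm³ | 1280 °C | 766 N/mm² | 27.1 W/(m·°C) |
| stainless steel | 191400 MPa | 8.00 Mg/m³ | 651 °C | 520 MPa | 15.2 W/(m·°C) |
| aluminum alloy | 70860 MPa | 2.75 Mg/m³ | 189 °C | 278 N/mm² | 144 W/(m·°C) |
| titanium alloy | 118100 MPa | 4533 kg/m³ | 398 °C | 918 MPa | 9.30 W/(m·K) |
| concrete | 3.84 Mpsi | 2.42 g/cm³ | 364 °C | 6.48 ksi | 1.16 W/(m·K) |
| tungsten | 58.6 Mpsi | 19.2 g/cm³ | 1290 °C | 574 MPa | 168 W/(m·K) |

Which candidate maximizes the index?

silicon nitride

Screen on constraints: max service T ≥ 381 °C; σ_y ≥ 547 MPa; k ≥ 12.2 W/(m·K). Survivors: silicon nitride, tungsten.
In SI units:
  silicon nitride: E = 304.1 GPa, ρ = 3200 kg/m³
  tungsten: E = 404.0 GPa, ρ = 19200 kg/m³
  silicon nitride: M = 2.10×10⁻³
  tungsten: M = 0.385×10⁻³
The maximum is for silicon nitride.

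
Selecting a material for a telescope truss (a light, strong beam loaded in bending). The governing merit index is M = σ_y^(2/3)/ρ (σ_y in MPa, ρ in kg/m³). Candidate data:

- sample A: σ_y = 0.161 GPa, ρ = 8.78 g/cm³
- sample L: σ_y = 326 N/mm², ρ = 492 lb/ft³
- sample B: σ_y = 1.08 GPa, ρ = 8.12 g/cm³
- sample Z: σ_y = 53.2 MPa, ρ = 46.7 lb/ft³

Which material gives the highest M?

In SI units:
  sample A: σ_y = 161.0 MPa, ρ = 8780 kg/m³
  sample L: σ_y = 326.0 MPa, ρ = 7881 kg/m³
  sample B: σ_y = 1080 MPa, ρ = 8120 kg/m³
  sample Z: σ_y = 53.20 MPa, ρ = 748.1 kg/m³
  sample Z: M = 18.9×10⁻³
  sample B: M = 13.0×10⁻³
  sample L: M = 6.01×10⁻³
  sample A: M = 3.37×10⁻³
The maximum is for sample Z.

sample Z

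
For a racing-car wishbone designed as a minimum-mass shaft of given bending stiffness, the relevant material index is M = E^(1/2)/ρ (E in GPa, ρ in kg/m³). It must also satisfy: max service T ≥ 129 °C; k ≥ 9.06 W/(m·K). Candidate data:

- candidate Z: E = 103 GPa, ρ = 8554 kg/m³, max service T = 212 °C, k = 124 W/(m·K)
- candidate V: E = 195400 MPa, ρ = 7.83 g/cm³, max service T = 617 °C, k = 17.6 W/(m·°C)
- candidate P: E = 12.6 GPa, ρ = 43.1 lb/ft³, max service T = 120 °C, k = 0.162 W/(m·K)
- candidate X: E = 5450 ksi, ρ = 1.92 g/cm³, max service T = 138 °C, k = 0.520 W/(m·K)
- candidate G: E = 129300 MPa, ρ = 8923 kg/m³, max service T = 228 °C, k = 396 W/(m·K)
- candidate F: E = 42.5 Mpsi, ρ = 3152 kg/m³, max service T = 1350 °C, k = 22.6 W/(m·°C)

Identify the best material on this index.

Screen on constraints: max service T ≥ 129 °C; k ≥ 9.06 W/(m·K). Survivors: candidate Z, candidate V, candidate G, candidate F.
After converting to SI:
  candidate Z: E = 103.0 GPa, ρ = 8554 kg/m³
  candidate V: E = 195.4 GPa, ρ = 7830 kg/m³
  candidate G: E = 129.3 GPa, ρ = 8923 kg/m³
  candidate F: E = 293.0 GPa, ρ = 3152 kg/m³
  candidate F: M = 5.43×10⁻³
  candidate V: M = 1.79×10⁻³
  candidate G: M = 1.27×10⁻³
  candidate Z: M = 1.19×10⁻³
Candidate F has the largest M.

candidate F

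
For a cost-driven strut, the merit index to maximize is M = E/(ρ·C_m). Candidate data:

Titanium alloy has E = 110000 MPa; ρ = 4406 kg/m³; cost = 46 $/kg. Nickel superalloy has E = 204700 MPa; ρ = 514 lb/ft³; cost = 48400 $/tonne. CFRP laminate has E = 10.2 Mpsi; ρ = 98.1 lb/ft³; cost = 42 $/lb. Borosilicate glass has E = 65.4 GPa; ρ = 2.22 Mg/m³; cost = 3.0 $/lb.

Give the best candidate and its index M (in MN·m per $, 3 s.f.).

Convert each candidate to consistent units, then evaluate M:
  titanium alloy: E = 110.0 GPa, ρ = 4406 kg/m³, cost = 46.00 $/kg
  nickel superalloy: E = 204.7 GPa, ρ = 8233 kg/m³, cost = 48.40 $/kg
  CFRP laminate: E = 70.33 GPa, ρ = 1571 kg/m³, cost = 92.59 $/kg
  borosilicate glass: E = 65.40 GPa, ρ = 2220 kg/m³, cost = 6.614 $/kg
  borosilicate glass: M = 4.45 MN·m per $
  titanium alloy: M = 0.543 MN·m per $
  nickel superalloy: M = 0.514 MN·m per $
  CFRP laminate: M = 0.483 MN·m per $
Borosilicate glass has the largest M.

borosilicate glass, M = 4.45 MN·m per $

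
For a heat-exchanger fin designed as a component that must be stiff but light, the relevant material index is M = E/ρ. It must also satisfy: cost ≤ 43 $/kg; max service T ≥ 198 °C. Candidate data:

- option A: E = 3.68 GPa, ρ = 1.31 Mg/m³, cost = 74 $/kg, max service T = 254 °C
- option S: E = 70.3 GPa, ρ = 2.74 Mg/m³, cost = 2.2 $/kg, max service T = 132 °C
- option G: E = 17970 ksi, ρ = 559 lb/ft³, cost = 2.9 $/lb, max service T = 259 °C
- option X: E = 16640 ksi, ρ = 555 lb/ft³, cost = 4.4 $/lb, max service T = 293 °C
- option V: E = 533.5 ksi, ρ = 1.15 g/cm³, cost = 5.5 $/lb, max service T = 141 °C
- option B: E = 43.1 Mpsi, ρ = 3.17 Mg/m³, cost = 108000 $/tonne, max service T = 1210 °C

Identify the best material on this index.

Screen on constraints: cost ≤ 43 $/kg; max service T ≥ 198 °C. Survivors: option G, option X.
In SI units:
  option G: E = 123.9 GPa, ρ = 8954 kg/m³
  option X: E = 114.7 GPa, ρ = 8890 kg/m³
  option G: M = 13.8 MN·m/kg
  option X: M = 12.9 MN·m/kg
Option G ranks first.

option G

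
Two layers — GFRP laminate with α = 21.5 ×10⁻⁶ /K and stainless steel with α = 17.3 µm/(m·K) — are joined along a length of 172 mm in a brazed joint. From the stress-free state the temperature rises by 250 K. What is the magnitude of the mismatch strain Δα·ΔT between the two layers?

1.05×10⁻³

Δα = |21.5 − 17.3|×10⁻⁶/K = 4.20×10⁻⁶/K.
Mismatch strain = Δα·ΔT = 4.20×10⁻⁶ × 250.0 = 1.05×10⁻³.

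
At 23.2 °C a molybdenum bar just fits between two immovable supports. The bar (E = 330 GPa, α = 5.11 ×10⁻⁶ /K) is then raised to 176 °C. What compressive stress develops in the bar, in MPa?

258 MPa

ΔT = 152.8 K. Constrained thermal stress σ = E·α·ΔT = 330.0×10³ MPa × 5.11×10⁻⁶ × 152.8 = 258 MPa (compressive).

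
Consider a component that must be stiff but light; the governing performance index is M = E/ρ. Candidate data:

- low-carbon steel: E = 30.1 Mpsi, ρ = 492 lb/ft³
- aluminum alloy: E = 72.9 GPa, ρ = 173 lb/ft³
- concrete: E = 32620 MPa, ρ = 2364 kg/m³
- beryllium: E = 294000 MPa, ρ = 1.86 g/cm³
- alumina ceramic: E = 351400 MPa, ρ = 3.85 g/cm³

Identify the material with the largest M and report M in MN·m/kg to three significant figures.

beryllium, M = 158 MN·m/kg

In SI units:
  low-carbon steel: E = 207.5 GPa, ρ = 7881 kg/m³
  aluminum alloy: E = 72.90 GPa, ρ = 2771 kg/m³
  concrete: E = 32.62 GPa, ρ = 2364 kg/m³
  beryllium: E = 294.0 GPa, ρ = 1860 kg/m³
  alumina ceramic: E = 351.4 GPa, ρ = 3850 kg/m³
  beryllium: M = 158 MN·m/kg
  alumina ceramic: M = 91.3 MN·m/kg
  low-carbon steel: M = 26.3 MN·m/kg
  aluminum alloy: M = 26.3 MN·m/kg
  concrete: M = 13.8 MN·m/kg
The maximum is for beryllium.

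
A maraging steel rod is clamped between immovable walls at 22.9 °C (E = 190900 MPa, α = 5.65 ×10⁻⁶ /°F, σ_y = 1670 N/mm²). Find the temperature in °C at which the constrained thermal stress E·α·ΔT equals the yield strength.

883 °C

E = 190900 MPa = 190.9 GPa.
α = 5.65×10⁻⁶/°F × 9/5 = 10.2×10⁻⁶/K.
σ_y = 1670 N/mm² = 1670 MPa.
E·α·ΔT = 1670 MPa ⇒ ΔT = 1670 / (190.9×10³ × 10.2×10⁻⁶) = 860.2 K.
T = 22.9 + 860.2 = 883.1 °C.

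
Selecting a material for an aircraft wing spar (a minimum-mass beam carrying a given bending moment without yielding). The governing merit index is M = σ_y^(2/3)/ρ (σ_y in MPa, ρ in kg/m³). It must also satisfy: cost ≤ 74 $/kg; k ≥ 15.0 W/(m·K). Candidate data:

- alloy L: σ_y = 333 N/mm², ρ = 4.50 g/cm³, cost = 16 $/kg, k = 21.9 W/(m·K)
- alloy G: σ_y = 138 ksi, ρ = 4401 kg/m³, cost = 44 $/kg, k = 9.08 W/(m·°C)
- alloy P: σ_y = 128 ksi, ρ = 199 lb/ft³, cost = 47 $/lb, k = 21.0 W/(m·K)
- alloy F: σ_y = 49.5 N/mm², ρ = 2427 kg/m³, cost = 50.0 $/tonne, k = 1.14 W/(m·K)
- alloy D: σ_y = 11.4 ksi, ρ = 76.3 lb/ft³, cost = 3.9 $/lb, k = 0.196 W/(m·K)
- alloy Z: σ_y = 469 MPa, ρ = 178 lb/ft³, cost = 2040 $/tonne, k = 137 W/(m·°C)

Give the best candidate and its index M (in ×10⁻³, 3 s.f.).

alloy Z, M = 21.2×10⁻³

Screen on constraints: cost ≤ 74 $/kg; k ≥ 15.0 W/(m·K). Survivors: alloy L, alloy Z.
Convert each candidate to consistent units, then evaluate M:
  alloy L: σ_y = 333.0 MPa, ρ = 4500 kg/m³
  alloy Z: σ_y = 469.0 MPa, ρ = 2851 kg/m³
  alloy Z: M = 21.2×10⁻³
  alloy L: M = 10.7×10⁻³
Alloy Z ranks first.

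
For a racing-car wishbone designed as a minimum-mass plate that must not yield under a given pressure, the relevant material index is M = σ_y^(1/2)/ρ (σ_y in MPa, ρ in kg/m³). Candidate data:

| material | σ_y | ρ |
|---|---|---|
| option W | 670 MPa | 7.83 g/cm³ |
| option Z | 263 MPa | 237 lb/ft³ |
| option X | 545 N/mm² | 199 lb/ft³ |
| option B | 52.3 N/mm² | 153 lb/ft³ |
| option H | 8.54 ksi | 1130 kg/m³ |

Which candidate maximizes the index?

option X

After converting to SI:
  option W: σ_y = 670.0 MPa, ρ = 7830 kg/m³
  option Z: σ_y = 263.0 MPa, ρ = 3796 kg/m³
  option X: σ_y = 545.0 MPa, ρ = 3188 kg/m³
  option B: σ_y = 52.30 MPa, ρ = 2451 kg/m³
  option H: σ_y = 58.88 MPa, ρ = 1130 kg/m³
  option X: M = 7.32×10⁻³
  option H: M = 6.79×10⁻³
  option Z: M = 4.27×10⁻³
  option W: M = 3.31×10⁻³
  option B: M = 2.95×10⁻³
The maximum is for option X.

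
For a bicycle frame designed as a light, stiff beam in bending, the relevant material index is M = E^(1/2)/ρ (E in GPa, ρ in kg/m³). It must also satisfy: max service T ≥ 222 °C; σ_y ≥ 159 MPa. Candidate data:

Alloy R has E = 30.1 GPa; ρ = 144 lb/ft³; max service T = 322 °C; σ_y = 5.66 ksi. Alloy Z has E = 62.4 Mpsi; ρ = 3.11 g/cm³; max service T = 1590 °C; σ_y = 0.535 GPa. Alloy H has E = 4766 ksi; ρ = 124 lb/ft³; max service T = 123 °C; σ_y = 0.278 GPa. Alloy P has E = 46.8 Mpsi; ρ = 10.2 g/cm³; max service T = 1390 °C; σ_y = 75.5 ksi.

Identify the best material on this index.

alloy Z

Screen on constraints: max service T ≥ 222 °C; σ_y ≥ 159 MPa. Survivors: alloy Z, alloy P.
In SI units:
  alloy Z: E = 430.2 GPa, ρ = 3110 kg/m³
  alloy P: E = 322.7 GPa, ρ = 10200 kg/m³
  alloy Z: M = 6.67×10⁻³
  alloy P: M = 1.76×10⁻³
The maximum is for alloy Z.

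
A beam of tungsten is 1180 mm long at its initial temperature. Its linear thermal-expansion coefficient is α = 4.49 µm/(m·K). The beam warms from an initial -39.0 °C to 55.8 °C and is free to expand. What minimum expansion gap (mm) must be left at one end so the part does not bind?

ΔT = 55.8 − (-39.0) = 94.80 K.
ΔL = α·L₀·ΔT = 4.49×10⁻⁶ × 1180 mm × 94.80 K = 0.502 mm.

0.502 mm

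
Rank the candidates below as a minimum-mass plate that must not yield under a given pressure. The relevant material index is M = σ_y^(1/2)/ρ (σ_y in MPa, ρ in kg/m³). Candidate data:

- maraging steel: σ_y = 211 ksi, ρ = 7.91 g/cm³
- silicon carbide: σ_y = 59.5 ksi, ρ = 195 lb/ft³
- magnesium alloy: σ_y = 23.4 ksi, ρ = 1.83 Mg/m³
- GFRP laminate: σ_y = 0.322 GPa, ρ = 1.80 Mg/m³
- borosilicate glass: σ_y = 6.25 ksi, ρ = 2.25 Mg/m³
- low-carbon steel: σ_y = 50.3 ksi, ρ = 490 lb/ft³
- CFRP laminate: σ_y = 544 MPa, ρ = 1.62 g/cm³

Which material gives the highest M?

CFRP laminate

Convert each candidate to consistent units, then evaluate M:
  maraging steel: σ_y = 1455 MPa, ρ = 7910 kg/m³
  silicon carbide: σ_y = 410.2 MPa, ρ = 3124 kg/m³
  magnesium alloy: σ_y = 161.3 MPa, ρ = 1830 kg/m³
  GFRP laminate: σ_y = 322.0 MPa, ρ = 1800 kg/m³
  borosilicate glass: σ_y = 43.09 MPa, ρ = 2250 kg/m³
  low-carbon steel: σ_y = 346.8 MPa, ρ = 7849 kg/m³
  CFRP laminate: σ_y = 544.0 MPa, ρ = 1620 kg/m³
  CFRP laminate: M = 14.4×10⁻³
  GFRP laminate: M = 9.97×10⁻³
  magnesium alloy: M = 6.94×10⁻³
  silicon carbide: M = 6.48×10⁻³
  maraging steel: M = 4.82×10⁻³
  borosilicate glass: M = 2.92×10⁻³
  low-carbon steel: M = 2.37×10⁻³
The maximum is for CFRP laminate.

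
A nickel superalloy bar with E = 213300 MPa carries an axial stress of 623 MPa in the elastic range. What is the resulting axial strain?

2.92×10⁻³

E = 213300 MPa = 213.3 GPa = 213300 MPa.
ε = σ/E = 623 / 213300 = 2.92×10⁻³.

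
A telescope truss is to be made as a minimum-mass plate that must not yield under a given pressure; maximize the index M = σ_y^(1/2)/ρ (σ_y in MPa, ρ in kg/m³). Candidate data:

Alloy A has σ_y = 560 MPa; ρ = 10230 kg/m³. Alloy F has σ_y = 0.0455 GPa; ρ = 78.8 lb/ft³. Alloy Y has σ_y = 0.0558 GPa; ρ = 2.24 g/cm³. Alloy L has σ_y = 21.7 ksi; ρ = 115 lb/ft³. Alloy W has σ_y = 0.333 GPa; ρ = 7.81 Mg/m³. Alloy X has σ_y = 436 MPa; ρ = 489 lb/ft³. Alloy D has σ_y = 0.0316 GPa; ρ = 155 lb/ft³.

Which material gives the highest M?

alloy L

Normalizing units and computing the index:
  alloy A: σ_y = 560.0 MPa, ρ = 10230 kg/m³
  alloy F: σ_y = 45.50 MPa, ρ = 1262 kg/m³
  alloy Y: σ_y = 55.80 MPa, ρ = 2240 kg/m³
  alloy L: σ_y = 149.6 MPa, ρ = 1842 kg/m³
  alloy W: σ_y = 333.0 MPa, ρ = 7810 kg/m³
  alloy X: σ_y = 436.0 MPa, ρ = 7833 kg/m³
  alloy D: σ_y = 31.60 MPa, ρ = 2483 kg/m³
  alloy L: M = 6.64×10⁻³
  alloy F: M = 5.34×10⁻³
  alloy Y: M = 3.33×10⁻³
  alloy X: M = 2.67×10⁻³
  alloy W: M = 2.34×10⁻³
  alloy A: M = 2.31×10⁻³
  alloy D: M = 2.26×10⁻³
Alloy L ranks first.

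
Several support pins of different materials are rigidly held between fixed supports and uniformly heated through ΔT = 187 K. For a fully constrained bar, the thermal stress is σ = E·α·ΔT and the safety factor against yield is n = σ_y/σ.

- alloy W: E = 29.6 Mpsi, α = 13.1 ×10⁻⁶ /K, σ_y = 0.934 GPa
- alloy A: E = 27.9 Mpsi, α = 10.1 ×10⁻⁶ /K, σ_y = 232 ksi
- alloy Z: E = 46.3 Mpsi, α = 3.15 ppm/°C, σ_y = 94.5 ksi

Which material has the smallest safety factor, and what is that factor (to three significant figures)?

alloy W, n = 1.87

Converting E to GPa, α to ×10⁻⁶/K, σ_y to MPa, then σ and n for each:
  alloy W: E = 204.1, α = 13.1, σ_y = 934.0 → σ = 500 MPa, n = 1.87
  alloy A: E = 192.4, α = 10.1, σ_y = 1600 → σ = 363 MPa, n = 4.40
  alloy Z: E = 319.2, α = 3.15, σ_y = 651.6 → σ = 188 MPa, n = 3.46
The minimum is alloy W at n = 1.87.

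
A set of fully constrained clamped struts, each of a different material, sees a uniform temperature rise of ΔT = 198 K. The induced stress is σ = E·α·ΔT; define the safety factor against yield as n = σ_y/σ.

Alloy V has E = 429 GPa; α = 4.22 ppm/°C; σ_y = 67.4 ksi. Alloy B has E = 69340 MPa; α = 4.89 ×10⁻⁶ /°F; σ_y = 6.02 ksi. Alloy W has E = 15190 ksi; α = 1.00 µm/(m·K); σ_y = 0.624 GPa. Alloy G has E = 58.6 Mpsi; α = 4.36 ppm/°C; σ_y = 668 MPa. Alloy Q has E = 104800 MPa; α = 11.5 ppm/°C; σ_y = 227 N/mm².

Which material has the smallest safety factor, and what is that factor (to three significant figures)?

Per material, after unit conversion:
  alloy V: E = 429.0, α = 4.22, σ_y = 464.7 → σ = 358 MPa, n = 1.30
  alloy B: E = 69.34, α = 8.80, σ_y = 41.51 → σ = 121 MPa, n = 0.343
  alloy W: E = 104.7, α = 1.00, σ_y = 624.0 → σ = 20.7 MPa, n = 30.1
  alloy G: E = 404.0, α = 4.36, σ_y = 668.0 → σ = 349 MPa, n = 1.92
  alloy Q: E = 104.8, α = 11.5, σ_y = 227.0 → σ = 239 MPa, n = 0.951
The minimum is alloy B at n = 0.343.

alloy B, n = 0.343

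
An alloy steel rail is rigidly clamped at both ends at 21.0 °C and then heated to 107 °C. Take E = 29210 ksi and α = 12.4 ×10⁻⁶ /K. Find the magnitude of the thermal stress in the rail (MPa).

E = 29210 ksi = 201.4 GPa.
ΔT = 86.00 K. Constrained thermal stress σ = E·α·ΔT = 201.4×10³ MPa × 12.4×10⁻⁶ × 86.00 = 215 MPa (compressive).

215 MPa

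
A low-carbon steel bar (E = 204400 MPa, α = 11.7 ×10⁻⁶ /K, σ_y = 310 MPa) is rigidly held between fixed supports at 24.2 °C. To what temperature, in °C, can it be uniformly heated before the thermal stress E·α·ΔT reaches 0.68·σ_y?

E = 204400 MPa = 204.4 GPa.
E·α·ΔT = 210.8 MPa ⇒ ΔT = 210.8 / (204.4×10³ × 11.7×10⁻⁶) = 88.15 K.
T = 24.2 + 88.15 = 112.3 °C.

112 °C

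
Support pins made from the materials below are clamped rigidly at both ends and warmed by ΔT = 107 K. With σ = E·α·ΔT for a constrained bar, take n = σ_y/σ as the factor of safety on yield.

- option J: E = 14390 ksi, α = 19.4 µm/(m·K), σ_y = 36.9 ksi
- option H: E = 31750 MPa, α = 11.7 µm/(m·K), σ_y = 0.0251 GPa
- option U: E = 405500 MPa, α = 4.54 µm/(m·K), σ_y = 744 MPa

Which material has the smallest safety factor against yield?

With everything in SI (GPa, ×10⁻⁶/K, MPa):
  option J: E = 99.22, α = 19.4, σ_y = 254.4 → σ = 206 MPa, n = 1.24
  option H: E = 31.75, α = 11.7, σ_y = 25.10 → σ = 39.7 MPa, n = 0.631
  option U: E = 405.5, α = 4.54, σ_y = 744.0 → σ = 197 MPa, n = 3.78
Smallest n: option H with n = 0.631.

option H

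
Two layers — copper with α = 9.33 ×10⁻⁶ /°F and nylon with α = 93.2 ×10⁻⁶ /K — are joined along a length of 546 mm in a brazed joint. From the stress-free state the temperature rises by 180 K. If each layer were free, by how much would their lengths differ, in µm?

7510 µm

copper: α = 9.33×10⁻⁶/°F × 9/5 = 16.8×10⁻⁶/K.
Δα = |16.8 − 93.2|×10⁻⁶/K = 76.4×10⁻⁶/K.
ΔL_mismatch = Δα·L·ΔT = 76.4×10⁻⁶ × 546.0 mm × 180.0 K = 7510 µm.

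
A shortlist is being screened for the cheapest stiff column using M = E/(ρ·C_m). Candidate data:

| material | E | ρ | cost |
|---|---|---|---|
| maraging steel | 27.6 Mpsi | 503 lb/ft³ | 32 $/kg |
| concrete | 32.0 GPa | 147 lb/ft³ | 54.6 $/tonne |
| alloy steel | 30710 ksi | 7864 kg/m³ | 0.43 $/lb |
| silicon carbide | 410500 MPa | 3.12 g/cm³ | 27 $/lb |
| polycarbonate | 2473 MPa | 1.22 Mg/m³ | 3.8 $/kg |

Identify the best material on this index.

In SI units:
  maraging steel: E = 190.3 GPa, ρ = 8057 kg/m³, cost = 32.00 $/kg
  concrete: E = 32.00 GPa, ρ = 2355 kg/m³, cost = 0.05460 $/kg
  alloy steel: E = 211.7 GPa, ρ = 7864 kg/m³, cost = 0.9480 $/kg
  silicon carbide: E = 410.5 GPa, ρ = 3120 kg/m³, cost = 59.52 $/kg
  polycarbonate: E = 2.473 GPa, ρ = 1220 kg/m³, cost = 3.800 $/kg
  concrete: M = 249 MN·m per $
  alloy steel: M = 28.4 MN·m per $
  silicon carbide: M = 2.21 MN·m per $
  maraging steel: M = 0.738 MN·m per $
  polycarbonate: M = 0.533 MN·m per $
Concrete has the largest M.

concrete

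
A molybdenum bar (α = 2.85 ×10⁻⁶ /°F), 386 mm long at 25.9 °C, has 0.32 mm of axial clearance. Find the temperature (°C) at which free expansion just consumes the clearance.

α = 2.85×10⁻⁶/°F × 9/5 = 5.13×10⁻⁶/K.
α·L₀·ΔT = 0.32 mm ⇒ ΔT = 0.32 / (5.13×10⁻⁶ × 386.0) = 161.6 K.
T = 25.9 + 161.6 = 187.5 °C.

188 °C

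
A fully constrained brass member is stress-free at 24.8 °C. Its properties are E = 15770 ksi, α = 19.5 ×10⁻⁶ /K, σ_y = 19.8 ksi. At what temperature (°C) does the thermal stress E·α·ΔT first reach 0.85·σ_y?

79.5 °C

E = 15770 ksi = 108.7 GPa.
σ_y = 19.8 ksi = 136.5 MPa.
E·α·ΔT = 116.0 MPa ⇒ ΔT = 116.0 / (108.7×10³ × 19.5×10⁻⁶) = 54.73 K.
T = 24.8 + 54.73 = 79.53 °C.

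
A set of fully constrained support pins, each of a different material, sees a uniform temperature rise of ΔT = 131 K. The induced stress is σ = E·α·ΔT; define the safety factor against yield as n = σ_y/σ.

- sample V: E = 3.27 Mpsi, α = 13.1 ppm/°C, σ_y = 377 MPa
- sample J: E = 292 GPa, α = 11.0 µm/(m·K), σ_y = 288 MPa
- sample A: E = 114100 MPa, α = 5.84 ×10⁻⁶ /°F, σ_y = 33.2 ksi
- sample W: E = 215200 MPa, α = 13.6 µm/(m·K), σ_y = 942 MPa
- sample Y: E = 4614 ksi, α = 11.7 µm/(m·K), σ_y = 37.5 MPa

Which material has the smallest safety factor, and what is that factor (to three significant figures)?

Converting E to GPa, α to ×10⁻⁶/K, σ_y to MPa, then σ and n for each:
  sample V: E = 22.55, α = 13.1, σ_y = 377.0 → σ = 38.7 MPa, n = 9.74
  sample J: E = 292.0, α = 11.0, σ_y = 288.0 → σ = 421 MPa, n = 0.684
  sample A: E = 114.1, α = 10.5, σ_y = 228.9 → σ = 157 MPa, n = 1.46
  sample W: E = 215.2, α = 13.6, σ_y = 942.0 → σ = 383 MPa, n = 2.46
  sample Y: E = 31.81, α = 11.7, σ_y = 37.50 → σ = 48.8 MPa, n = 0.769
Smallest n: sample J with n = 0.684.

sample J, n = 0.684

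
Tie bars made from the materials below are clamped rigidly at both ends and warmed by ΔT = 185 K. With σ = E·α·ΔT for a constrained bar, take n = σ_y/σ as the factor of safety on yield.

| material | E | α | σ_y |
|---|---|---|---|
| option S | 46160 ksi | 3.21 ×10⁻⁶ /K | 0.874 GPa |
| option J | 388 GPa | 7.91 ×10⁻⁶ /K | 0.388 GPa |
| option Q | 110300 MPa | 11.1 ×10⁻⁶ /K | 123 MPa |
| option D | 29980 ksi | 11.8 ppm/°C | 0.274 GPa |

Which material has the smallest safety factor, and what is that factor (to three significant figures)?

Converting E to GPa, α to ×10⁻⁶/K, σ_y to MPa, then σ and n for each:
  option S: E = 318.3, α = 3.21, σ_y = 874.0 → σ = 189 MPa, n = 4.62
  option J: E = 388.0, α = 7.91, σ_y = 388.0 → σ = 568 MPa, n = 0.683
  option Q: E = 110.3, α = 11.1, σ_y = 123.0 → σ = 227 MPa, n = 0.543
  option D: E = 206.7, α = 11.8, σ_y = 274.0 → σ = 451 MPa, n = 0.607
Option Q has the lowest safety factor, n = 0.543.

option Q, n = 0.543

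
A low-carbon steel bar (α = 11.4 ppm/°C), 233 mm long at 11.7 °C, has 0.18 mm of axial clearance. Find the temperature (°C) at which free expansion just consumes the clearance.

79.5 °C

α·L₀·ΔT = 0.18 mm ⇒ ΔT = 0.18 / (11.4×10⁻⁶ × 233.0) = 67.77 K.
T = 11.7 + 67.77 = 79.47 °C.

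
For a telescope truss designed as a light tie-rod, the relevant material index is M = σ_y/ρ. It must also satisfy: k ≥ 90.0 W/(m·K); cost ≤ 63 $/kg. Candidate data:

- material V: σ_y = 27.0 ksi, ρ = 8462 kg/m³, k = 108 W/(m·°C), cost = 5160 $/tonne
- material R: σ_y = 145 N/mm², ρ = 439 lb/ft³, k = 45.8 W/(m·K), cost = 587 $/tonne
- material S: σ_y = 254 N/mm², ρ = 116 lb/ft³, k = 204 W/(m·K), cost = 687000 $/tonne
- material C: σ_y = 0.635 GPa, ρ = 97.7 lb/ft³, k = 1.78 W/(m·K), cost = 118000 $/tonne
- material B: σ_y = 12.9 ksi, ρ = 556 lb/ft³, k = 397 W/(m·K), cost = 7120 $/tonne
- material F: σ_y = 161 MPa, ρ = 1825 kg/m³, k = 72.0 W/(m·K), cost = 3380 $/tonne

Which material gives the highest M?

material V

Screen on constraints: k ≥ 90.0 W/(m·K); cost ≤ 63 $/kg. Survivors: material V, material B.
After converting to SI:
  material V: σ_y = 186.2 MPa, ρ = 8462 kg/m³
  material B: σ_y = 88.94 MPa, ρ = 8906 kg/m³
  material V: M = 22.0 kN·m/kg
  material B: M = 9.99 kN·m/kg
The maximum is for material V.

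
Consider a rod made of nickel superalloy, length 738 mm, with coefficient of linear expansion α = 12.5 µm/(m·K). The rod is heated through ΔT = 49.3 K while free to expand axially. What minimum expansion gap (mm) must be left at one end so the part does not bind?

ΔL = α·L₀·ΔT = 12.5×10⁻⁶ × 738 mm × 49.30 K = 0.455 mm.

0.455 mm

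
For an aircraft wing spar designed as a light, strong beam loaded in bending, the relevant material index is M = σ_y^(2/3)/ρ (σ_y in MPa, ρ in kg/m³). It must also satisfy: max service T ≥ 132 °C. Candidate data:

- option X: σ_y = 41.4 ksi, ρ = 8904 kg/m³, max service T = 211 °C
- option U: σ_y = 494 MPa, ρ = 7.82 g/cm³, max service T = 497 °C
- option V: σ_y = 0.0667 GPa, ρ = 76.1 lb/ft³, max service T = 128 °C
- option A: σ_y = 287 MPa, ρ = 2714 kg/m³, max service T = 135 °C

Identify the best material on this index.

option A

Screen on constraints: max service T ≥ 132 °C. Survivors: option X, option U, option A.
Putting every candidate on a common basis:
  option X: σ_y = 285.4 MPa, ρ = 8904 kg/m³
  option U: σ_y = 494.0 MPa, ρ = 7820 kg/m³
  option A: σ_y = 287.0 MPa, ρ = 2714 kg/m³
  option A: M = 16.0×10⁻³
  option U: M = 7.99×10⁻³
  option X: M = 4.87×10⁻³
Option A ranks first.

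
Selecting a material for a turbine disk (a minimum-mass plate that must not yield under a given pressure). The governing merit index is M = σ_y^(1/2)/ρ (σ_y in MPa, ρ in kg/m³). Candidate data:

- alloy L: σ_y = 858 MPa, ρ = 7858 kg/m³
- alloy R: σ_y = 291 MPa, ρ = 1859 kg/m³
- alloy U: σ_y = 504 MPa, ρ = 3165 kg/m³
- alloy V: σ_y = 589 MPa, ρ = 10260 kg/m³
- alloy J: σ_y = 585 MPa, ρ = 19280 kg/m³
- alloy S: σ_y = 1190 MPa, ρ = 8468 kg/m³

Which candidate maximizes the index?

alloy R

Evaluate M for each candidate:
  alloy R: M = 9.18×10⁻³
  alloy U: M = 7.09×10⁻³
  alloy S: M = 4.07×10⁻³
  alloy L: M = 3.73×10⁻³
  alloy V: M = 2.37×10⁻³
  alloy J: M = 1.25×10⁻³
Highest index: alloy R.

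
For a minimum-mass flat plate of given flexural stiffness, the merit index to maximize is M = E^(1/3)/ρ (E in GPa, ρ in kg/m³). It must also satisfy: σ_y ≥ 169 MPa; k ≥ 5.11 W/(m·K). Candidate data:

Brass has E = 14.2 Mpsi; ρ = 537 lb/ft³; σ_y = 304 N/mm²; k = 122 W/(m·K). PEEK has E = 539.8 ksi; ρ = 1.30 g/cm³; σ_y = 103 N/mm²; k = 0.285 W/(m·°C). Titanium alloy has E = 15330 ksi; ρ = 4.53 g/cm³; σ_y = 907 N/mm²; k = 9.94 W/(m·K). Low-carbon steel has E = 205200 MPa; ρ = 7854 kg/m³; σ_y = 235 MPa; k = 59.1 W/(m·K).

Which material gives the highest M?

Screen on constraints: σ_y ≥ 169 MPa; k ≥ 5.11 W/(m·K). Survivors: brass, titanium alloy, low-carbon steel.
Convert each candidate to consistent units, then evaluate M:
  brass: E = 97.91 GPa, ρ = 8602 kg/m³
  titanium alloy: E = 105.7 GPa, ρ = 4530 kg/m³
  low-carbon steel: E = 205.2 GPa, ρ = 7854 kg/m³
  titanium alloy: M = 1.04×10⁻³
  low-carbon steel: M = 0.751×10⁻³
  brass: M = 0.536×10⁻³
Titanium alloy has the largest M.

titanium alloy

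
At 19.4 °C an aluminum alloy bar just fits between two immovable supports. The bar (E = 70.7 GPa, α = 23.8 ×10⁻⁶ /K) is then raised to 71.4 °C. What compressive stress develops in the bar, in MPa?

ΔT = 52.00 K. Constrained thermal stress σ = E·α·ΔT = 70.70×10³ MPa × 23.8×10⁻⁶ × 52.00 = 87.5 MPa (compressive).

87.5 MPa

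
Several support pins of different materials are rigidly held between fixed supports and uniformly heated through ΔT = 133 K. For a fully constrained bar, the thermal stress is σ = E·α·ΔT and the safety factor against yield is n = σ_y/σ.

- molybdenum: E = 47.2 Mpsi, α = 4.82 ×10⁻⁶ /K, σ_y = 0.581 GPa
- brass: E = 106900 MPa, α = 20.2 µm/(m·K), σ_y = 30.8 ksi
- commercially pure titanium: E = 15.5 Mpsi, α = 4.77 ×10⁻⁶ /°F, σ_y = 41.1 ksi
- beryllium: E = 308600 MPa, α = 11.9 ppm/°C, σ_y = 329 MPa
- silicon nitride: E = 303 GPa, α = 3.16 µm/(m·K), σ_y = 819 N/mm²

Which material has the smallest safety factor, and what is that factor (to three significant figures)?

beryllium, n = 0.674

With everything in SI (GPa, ×10⁻⁶/K, MPa):
  molybdenum: E = 325.4, α = 4.82, σ_y = 581.0 → σ = 209 MPa, n = 2.78
  brass: E = 106.9, α = 20.2, σ_y = 212.4 → σ = 287 MPa, n = 0.739
  commercially pure titanium: E = 106.9, α = 8.59, σ_y = 283.4 → σ = 122 MPa, n = 2.32
  beryllium: E = 308.6, α = 11.9, σ_y = 329.0 → σ = 488 MPa, n = 0.674
  silicon nitride: E = 303.0, α = 3.16, σ_y = 819.0 → σ = 127 MPa, n = 6.43
Beryllium has the lowest safety factor, n = 0.674.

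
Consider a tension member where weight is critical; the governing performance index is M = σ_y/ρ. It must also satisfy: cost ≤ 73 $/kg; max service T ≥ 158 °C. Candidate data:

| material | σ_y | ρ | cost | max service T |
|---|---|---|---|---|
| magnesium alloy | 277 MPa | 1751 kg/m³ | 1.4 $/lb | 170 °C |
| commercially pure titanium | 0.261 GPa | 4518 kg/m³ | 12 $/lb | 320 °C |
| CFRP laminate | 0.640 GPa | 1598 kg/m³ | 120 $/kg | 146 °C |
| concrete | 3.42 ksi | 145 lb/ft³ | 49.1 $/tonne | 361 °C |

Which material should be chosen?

magnesium alloy

Screen on constraints: cost ≤ 73 $/kg; max service T ≥ 158 °C. Survivors: magnesium alloy, commercially pure titanium, concrete.
Putting every candidate on a common basis:
  magnesium alloy: σ_y = 277.0 MPa, ρ = 1751 kg/m³
  commercially pure titanium: σ_y = 261.0 MPa, ρ = 4518 kg/m³
  concrete: σ_y = 23.58 MPa, ρ = 2323 kg/m³
  magnesium alloy: M = 158 kN·m/kg
  commercially pure titanium: M = 57.8 kN·m/kg
  concrete: M = 10.2 kN·m/kg
Magnesium alloy ranks first.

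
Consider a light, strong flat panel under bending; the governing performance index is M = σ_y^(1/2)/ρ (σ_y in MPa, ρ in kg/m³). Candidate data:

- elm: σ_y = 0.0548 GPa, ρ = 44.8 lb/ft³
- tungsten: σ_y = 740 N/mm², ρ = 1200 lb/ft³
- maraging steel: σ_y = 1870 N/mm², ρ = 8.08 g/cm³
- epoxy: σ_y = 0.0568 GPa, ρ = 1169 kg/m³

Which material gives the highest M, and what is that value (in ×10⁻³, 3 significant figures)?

Putting every candidate on a common basis:
  elm: σ_y = 54.80 MPa, ρ = 717.6 kg/m³
  tungsten: σ_y = 740.0 MPa, ρ = 19220 kg/m³
  maraging steel: σ_y = 1870 MPa, ρ = 8080 kg/m³
  epoxy: σ_y = 56.80 MPa, ρ = 1169 kg/m³
  elm: M = 10.3×10⁻³
  epoxy: M = 6.45×10⁻³
  maraging steel: M = 5.35×10⁻³
  tungsten: M = 1.42×10⁻³
Elm ranks first.

elm, M = 10.3×10⁻³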